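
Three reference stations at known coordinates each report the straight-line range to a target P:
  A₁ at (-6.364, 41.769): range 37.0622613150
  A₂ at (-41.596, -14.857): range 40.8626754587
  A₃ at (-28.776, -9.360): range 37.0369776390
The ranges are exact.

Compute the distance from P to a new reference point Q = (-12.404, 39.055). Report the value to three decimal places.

eq1: (x + 6.364)² + (y − 41.769)² = 37.0622613150²
eq2: (x + 41.596)² + (y + 14.857)² = 40.8626754587²
eq3: (x + 28.776)² + (y + 9.360)² = 37.0369776390²
eq3−eq1, eq3−eq2 (x²,y² cancel):
  44.824·x + 102.258·y = 867.608580
  -25.640·x − 10.994·y = 737.269356
det = 44.824·-10.994 − 102.258·-25.640 = 2129.100064
x = (867.608580·-10.994 − 102.258·737.269356) / 2129.100064 = -39.890177
y = (44.824·737.269356 − 867.608580·-25.640) / 2129.100064 = 25.970055
|P − Q| = √((-39.890177 − -12.404)² + (25.970055 − 39.055)²) = 30.441842

30.442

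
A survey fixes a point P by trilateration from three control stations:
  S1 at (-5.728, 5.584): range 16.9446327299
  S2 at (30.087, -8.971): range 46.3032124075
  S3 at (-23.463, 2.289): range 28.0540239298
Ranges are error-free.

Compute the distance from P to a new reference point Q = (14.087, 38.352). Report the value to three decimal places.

24.048

eq1: (x + 5.728)² + (y − 5.584)² = 16.9446327299²
eq2: (x − 30.087)² + (y + 8.971)² = 46.3032124075²
eq3: (x + 23.463)² + (y − 2.289)² = 28.0540239298²
eq2−eq3, eq2−eq1 (x²,y² cancel):
  -107.100·x + 22.520·y = 927.004701
  -71.630·x + 29.110·y = 935.151531
det = -107.100·29.110 − 22.520·-71.630 = -1504.573400
x = (927.004701·29.110 − 22.520·935.151531) / -1504.573400 = -3.938322
y = (-107.100·935.151531 − 927.004701·-71.630) / -1504.573400 = 22.433856
|P − Q| = √((-3.938322 − 14.087)² + (22.433856 − 38.352)²) = 24.047860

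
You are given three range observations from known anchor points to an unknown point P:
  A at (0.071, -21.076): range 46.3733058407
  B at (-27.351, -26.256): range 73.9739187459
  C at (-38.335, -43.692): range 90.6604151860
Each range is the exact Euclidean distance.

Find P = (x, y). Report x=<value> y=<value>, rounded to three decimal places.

eq1: (x − 0.071)² + (y + 21.076)² = 46.3733058407²
eq2: (x + 27.351)² + (y + 26.256)² = 73.9739187459²
eq3: (x + 38.335)² + (y + 43.692)² = 90.6604151860²
eq3−eq1, eq3−eq2 (x²,y² cancel):
  76.812·x + 45.232·y = 3134.467115
  21.968·x + 34.872·y = 806.061875
det = 76.812·34.872 − 45.232·21.968 = 1684.931488
x = (3134.467115·34.872 − 45.232·806.061875) / 1684.931488 = 43.233418
y = (76.812·806.061875 − 3134.467115·21.968) / 1684.931488 = -4.120493

x=43.233 y=-4.120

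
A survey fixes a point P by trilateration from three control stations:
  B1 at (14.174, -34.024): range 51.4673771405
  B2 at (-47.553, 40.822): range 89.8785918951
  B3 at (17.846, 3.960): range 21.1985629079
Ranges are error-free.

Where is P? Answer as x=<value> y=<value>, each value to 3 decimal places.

x=37.525 y=11.841

eq1: (x − 14.174)² + (y + 34.024)² = 51.4673771405²
eq2: (x + 47.553)² + (y − 40.822)² = 89.8785918951²
eq3: (x − 17.846)² + (y − 3.960)² = 21.1985629079²
eq1−eq2, eq1−eq3 (x²,y² cancel):
  -123.454·x + 149.692·y = -2860.081730
  7.344·x + 75.968·y = 1175.138304
det = -123.454·75.968 − 149.692·7.344 = -10477.891520
x = (-2860.081730·75.968 − 149.692·1175.138304) / -10477.891520 = 37.525058
y = (-123.454·1175.138304 − -2860.081730·7.344) / -10477.891520 = 11.841226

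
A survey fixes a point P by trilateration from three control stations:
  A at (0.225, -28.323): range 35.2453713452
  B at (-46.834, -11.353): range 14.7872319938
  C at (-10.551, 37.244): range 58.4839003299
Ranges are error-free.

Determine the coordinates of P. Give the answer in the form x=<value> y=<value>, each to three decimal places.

eq1: (x − 0.225)² + (y + 28.323)² = 35.2453713452²
eq2: (x + 46.834)² + (y + 11.353)² = 14.7872319938²
eq3: (x + 10.551)² + (y − 37.244)² = 58.4839003299²
eq1−eq2, eq1−eq3 (x²,y² cancel):
  -94.118·x + 33.940·y = 2543.645182
  -21.552·x + 131.134·y = -1481.934214
det = -94.118·131.134 − 33.940·-21.552 = -11610.594932
x = (2543.645182·131.134 − 33.940·-1481.934214) / -11610.594932 = -33.060771
y = (-94.118·-1481.934214 − 2543.645182·-21.552) / -11610.594932 = -16.734485

x=-33.061 y=-16.734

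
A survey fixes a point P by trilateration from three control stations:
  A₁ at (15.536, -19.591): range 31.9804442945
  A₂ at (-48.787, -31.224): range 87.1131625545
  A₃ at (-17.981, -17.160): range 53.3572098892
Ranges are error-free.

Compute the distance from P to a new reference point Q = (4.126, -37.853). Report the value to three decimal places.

eq1: (x − 15.536)² + (y + 19.591)² = 31.9804442945²
eq2: (x + 48.787)² + (y + 31.224)² = 87.1131625545²
eq3: (x + 17.981)² + (y + 17.160)² = 53.3572098892²
eq1−eq3, eq1−eq2 (x²,y² cancel):
  -67.034·x + 4.862·y = -1831.635646
  -128.646·x − 23.266·y = -3836.019305
det = -67.034·-23.266 − 4.862·-128.646 = 2185.089896
x = (-1831.635646·-23.266 − 4.862·-3836.019305) / 2185.089896 = 28.038005
y = (-67.034·-3836.019305 − -1831.635646·-128.646) / 2185.089896 = 9.844501
|P − Q| = √((28.038005 − 4.126)² + (9.844501 − -37.853)²) = 53.355745

53.356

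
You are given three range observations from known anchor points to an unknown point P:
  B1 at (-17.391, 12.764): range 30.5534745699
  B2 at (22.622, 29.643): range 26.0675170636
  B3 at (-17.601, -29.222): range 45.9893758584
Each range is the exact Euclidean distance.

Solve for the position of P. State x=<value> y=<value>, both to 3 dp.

eq1: (x + 17.391)² + (y − 12.764)² = 30.5534745699²
eq2: (x − 22.622)² + (y − 29.643)² = 26.0675170636²
eq3: (x + 17.601)² + (y + 29.222)² = 45.9893758584²
eq1−eq2, eq1−eq3 (x²,y² cancel):
  80.026·x + 33.758·y = 1179.095118
  -0.420·x − 83.972·y = -483.153976
det = 80.026·-83.972 − 33.758·-0.420 = -6705.764912
x = (1179.095118·-83.972 − 33.758·-483.153976) / -6705.764912 = 12.332771
y = (80.026·-483.153976 − 1179.095118·-0.420) / -6705.764912 = 5.692067

x=12.333 y=5.692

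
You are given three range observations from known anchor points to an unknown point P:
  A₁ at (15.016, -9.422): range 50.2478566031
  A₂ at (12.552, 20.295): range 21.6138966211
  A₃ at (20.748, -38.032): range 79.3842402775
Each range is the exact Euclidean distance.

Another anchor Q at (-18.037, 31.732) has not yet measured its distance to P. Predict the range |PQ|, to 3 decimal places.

21.187

eq1: (x − 15.016)² + (y + 9.422)² = 50.2478566031²
eq2: (x − 12.552)² + (y − 20.295)² = 21.6138966211²
eq3: (x − 20.748)² + (y + 38.032)² = 79.3842402775²
eq3−eq2, eq3−eq1 (x²,y² cancel):
  -16.392·x + 116.654·y = 4527.224278
  -11.464·x + 57.220·y = 2214.352323
det = -16.392·57.220 − 116.654·-11.464 = 399.371216
x = (4527.224278·57.220 − 116.654·2214.352323) / 399.371216 = 1.839685
y = (-16.392·2214.352323 − 4527.224278·-11.464) / 399.371216 = 39.067502
|P − Q| = √((1.839685 − -18.037)² + (39.067502 − 31.732)²) = 21.187076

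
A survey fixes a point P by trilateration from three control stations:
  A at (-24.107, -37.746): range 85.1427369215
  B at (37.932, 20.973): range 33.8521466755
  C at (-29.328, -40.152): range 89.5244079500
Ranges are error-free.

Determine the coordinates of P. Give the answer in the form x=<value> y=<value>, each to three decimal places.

x=10.089 y=40.228

eq1: (x + 24.107)² + (y + 37.746)² = 85.1427369215²
eq2: (x − 37.932)² + (y − 20.973)² = 33.8521466755²
eq3: (x + 29.328)² + (y + 40.152)² = 89.5244079500²
eq3−eq1, eq3−eq2 (x²,y² cancel):
  10.442·x + 4.812·y = 298.927245
  134.520·x + 122.250·y = 6275.040449
det = 10.442·122.250 − 4.812·134.520 = 629.224260
x = (298.927245·122.250 − 4.812·6275.040449) / 629.224260 = 10.089187
y = (10.442·6275.040449 − 298.927245·134.520) / 629.224260 = 40.227755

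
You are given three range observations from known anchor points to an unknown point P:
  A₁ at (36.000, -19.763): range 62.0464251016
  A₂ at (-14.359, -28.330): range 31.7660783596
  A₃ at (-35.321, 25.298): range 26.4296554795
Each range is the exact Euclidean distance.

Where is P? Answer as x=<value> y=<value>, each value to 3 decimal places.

eq1: (x − 36.000)² + (y + 19.763)² = 62.0464251016²
eq2: (x + 14.359)² + (y + 28.330)² = 31.7660783596²
eq3: (x + 35.321)² + (y − 25.298)² = 26.4296554795²
eq1−eq3, eq1−eq2 (x²,y² cancel):
  -142.642·x + 90.122·y = 3352.217855
  -100.718·x − 17.134·y = 2162.868746
det = -142.642·-17.134 − 90.122·-100.718 = 11520.935624
x = (3352.217855·-17.134 − 90.122·2162.868746) / 11520.935624 = -21.904381
y = (-142.642·2162.868746 − 3352.217855·-100.718) / 11520.935624 = 2.526944

x=-21.904 y=2.527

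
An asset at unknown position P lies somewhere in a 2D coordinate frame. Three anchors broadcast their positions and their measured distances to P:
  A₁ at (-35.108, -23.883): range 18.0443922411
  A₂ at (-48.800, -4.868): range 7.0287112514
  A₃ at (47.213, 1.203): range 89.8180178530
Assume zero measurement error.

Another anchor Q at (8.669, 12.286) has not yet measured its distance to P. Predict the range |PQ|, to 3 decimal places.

54.509

eq1: (x + 35.108)² + (y + 23.883)² = 18.0443922411²
eq2: (x + 48.800)² + (y + 4.868)² = 7.0287112514²
eq3: (x − 47.213)² + (y − 1.203)² = 89.8180178530²
eq2−eq3, eq2−eq1 (x²,y² cancel):
  192.026·x + 12.142·y = -8192.496395
  27.384·x − 38.030·y = -878.365380
det = 192.026·-38.030 − 12.142·27.384 = -7635.245308
x = (-8192.496395·-38.030 − 12.142·-878.365380) / -7635.245308 = -42.202410
y = (192.026·-878.365380 − -8192.496395·27.384) / -7635.245308 = -7.291754
|P − Q| = √((-42.202410 − 8.669)² + (-7.291754 − 12.286)²) = 54.508612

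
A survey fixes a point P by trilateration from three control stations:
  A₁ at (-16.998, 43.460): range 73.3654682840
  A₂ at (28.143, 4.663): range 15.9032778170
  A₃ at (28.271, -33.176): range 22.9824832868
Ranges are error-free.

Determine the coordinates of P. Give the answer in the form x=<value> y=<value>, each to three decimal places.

eq1: (x + 16.998)² + (y − 43.460)² = 73.3654682840²
eq2: (x − 28.143)² + (y − 4.663)² = 15.9032778170²
eq3: (x − 28.271)² + (y + 33.176)² = 22.9824832868²
eq2−eq3, eq2−eq1 (x²,y² cancel):
  0.256·x − 75.678·y = 810.844106
  -90.282·x + 77.594·y = -3765.646105
det = 0.256·77.594 − -75.678·-90.282 = -6812.497132
x = (810.844106·77.594 − -75.678·-3765.646105) / -6812.497132 = 32.595967
y = (0.256·-3765.646105 − 810.844106·-90.282) / -6812.497132 = -10.604132

x=32.596 y=-10.604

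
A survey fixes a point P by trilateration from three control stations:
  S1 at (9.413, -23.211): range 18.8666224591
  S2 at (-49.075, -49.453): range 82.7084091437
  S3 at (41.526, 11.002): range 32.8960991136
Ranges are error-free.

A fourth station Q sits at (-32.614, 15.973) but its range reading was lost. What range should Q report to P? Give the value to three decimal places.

69.728

eq1: (x − 9.413)² + (y + 23.211)² = 18.8666224591²
eq2: (x + 49.075)² + (y + 49.453)² = 82.7084091437²
eq3: (x − 41.526)² + (y − 11.002)² = 32.8960991136²
eq2−eq3, eq2−eq1 (x²,y² cancel):
  181.202·x + 120.910·y = 2750.025452
  116.976·x + 52.484·y = 2258.131756
det = 181.202·52.484 − 120.910·116.976 = -4633.362392
x = (2750.025452·52.484 − 120.910·2258.131756) / -4633.362392 = 27.776453
y = (181.202·2258.131756 − 2750.025452·116.976) / -4633.362392 = -18.882834
|P − Q| = √((27.776453 − -32.614)² + (-18.882834 − 15.973)²) = 69.727584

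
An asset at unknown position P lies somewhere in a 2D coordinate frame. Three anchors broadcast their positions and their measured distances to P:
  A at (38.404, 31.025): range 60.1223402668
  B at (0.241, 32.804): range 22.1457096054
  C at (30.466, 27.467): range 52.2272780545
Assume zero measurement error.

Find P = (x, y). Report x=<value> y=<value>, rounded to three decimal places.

eq1: (x − 38.404)² + (y − 31.025)² = 60.1223402668²
eq2: (x − 0.241)² + (y − 32.804)² = 22.1457096054²
eq3: (x − 30.466)² + (y − 27.467)² = 52.2272780545²
eq1−eq2, eq1−eq3 (x²,y² cancel):
  -76.326·x + 3.558·y = 1763.006001
  -15.876·x − 7.116·y = 132.202630
det = -76.326·-7.116 − 3.558·-15.876 = 599.622624
x = (1763.006001·-7.116 − 3.558·132.202630) / 599.622624 = -21.706866
y = (-76.326·132.202630 − 1763.006001·-15.876) / 599.622624 = 29.850417

x=-21.707 y=29.850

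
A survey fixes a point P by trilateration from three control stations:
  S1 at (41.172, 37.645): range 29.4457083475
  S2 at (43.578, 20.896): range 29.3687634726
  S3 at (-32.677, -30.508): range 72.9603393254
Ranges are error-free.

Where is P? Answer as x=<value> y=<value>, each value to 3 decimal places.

x=14.517 y=25.134

eq1: (x − 41.172)² + (y − 37.645)² = 29.4457083475²
eq2: (x − 43.578)² + (y − 20.896)² = 29.3687634726²
eq3: (x + 32.677)² + (y + 30.508)² = 72.9603393254²
eq3−eq2, eq3−eq1 (x²,y² cancel):
  152.510·x + 102.808·y = 4797.847354
  147.698·x + 136.306·y = 5569.916590
det = 152.510·136.306 − 102.808·147.698 = 5603.492076
x = (4797.847354·136.306 − 102.808·5569.916590) / 5603.492076 = 14.516554
y = (152.510·5569.916590 − 4797.847354·147.698) / 5603.492076 = 25.133527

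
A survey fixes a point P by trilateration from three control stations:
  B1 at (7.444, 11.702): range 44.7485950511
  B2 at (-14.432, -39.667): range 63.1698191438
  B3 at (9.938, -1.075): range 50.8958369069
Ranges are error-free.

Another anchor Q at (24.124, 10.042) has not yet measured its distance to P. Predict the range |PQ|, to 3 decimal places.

eq1: (x − 7.444)² + (y − 11.702)² = 44.7485950511²
eq2: (x + 14.432)² + (y + 39.667)² = 63.1698191438²
eq3: (x − 9.938)² + (y + 1.075)² = 50.8958369069²
eq3−eq2, eq3−eq1 (x²,y² cancel):
  -48.740·x − 77.184·y = 281.794208
  -4.988·x + 25.554·y = 680.379926
det = -48.740·25.554 − -77.184·-4.988 = -1630.495752
x = (281.794208·25.554 − -77.184·680.379926) / -1630.495752 = -36.624084
y = (-48.740·680.379926 − 281.794208·-4.988) / -1630.495752 = 19.476364
|P − Q| = √((-36.624084 − 24.124)² + (19.476364 − 10.042)²) = 61.476312

61.476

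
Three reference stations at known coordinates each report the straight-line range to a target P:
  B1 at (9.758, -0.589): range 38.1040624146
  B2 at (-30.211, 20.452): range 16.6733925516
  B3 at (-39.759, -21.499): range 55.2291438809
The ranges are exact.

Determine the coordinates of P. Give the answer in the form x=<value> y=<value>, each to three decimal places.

x=-15.372 y=28.054

eq1: (x − 9.758)² + (y + 0.589)² = 38.1040624146²
eq2: (x + 30.211)² + (y − 20.452)² = 16.6733925516²
eq3: (x + 39.759)² + (y + 21.499)² = 55.2291438809²
eq3−eq1, eq3−eq2 (x²,y² cancel):
  99.034·x + 41.820·y = -349.080836
  19.096·x + 83.902·y = 2060.260058
det = 99.034·83.902 − 41.820·19.096 = 7510.555948
x = (-349.080836·83.902 − 41.820·2060.260058) / 7510.555948 = -15.371519
y = (99.034·2060.260058 − -349.080836·19.096) / 7510.555948 = 28.054094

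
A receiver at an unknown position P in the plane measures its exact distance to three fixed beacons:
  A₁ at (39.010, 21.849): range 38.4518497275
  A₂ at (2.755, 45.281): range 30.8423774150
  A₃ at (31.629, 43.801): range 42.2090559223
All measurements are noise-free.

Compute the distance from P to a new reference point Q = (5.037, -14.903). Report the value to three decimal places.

eq1: (x − 39.010)² + (y − 21.849)² = 38.4518497275²
eq2: (x − 2.755)² + (y − 45.281)² = 30.8423774150²
eq3: (x − 31.629)² + (y − 43.801)² = 42.2090559223²
eq2−eq1, eq2−eq3 (x²,y² cancel):
  72.510·x − 46.864·y = -586.092588
  57.748·x − 2.960·y = 30.610099
det = 72.510·-2.960 − -46.864·57.748 = 2491.672672
x = (-586.092588·-2.960 − -46.864·30.610099) / 2491.672672 = 1.271975
y = (72.510·30.610099 − -586.092588·57.748) / 2491.672672 = 14.474298
|P − Q| = √((1.271975 − 5.037)² + (14.474298 − -14.903)²) = 29.617580

29.618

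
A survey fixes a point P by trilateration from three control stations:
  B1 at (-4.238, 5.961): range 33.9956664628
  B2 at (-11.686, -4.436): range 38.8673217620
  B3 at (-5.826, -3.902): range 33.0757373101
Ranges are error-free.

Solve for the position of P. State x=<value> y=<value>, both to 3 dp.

eq1: (x + 4.238)² + (y − 5.961)² = 33.9956664628²
eq2: (x + 11.686)² + (y + 4.436)² = 38.8673217620²
eq3: (x + 5.826)² + (y + 3.902)² = 33.0757373101²
eq3−eq2, eq3−eq1 (x²,y² cancel):
  -11.720·x − 1.068·y = -309.591490
  3.176·x + 19.726·y = -57.374655
det = -11.720·19.726 − -1.068·3.176 = -227.796752
x = (-309.591490·19.726 − -1.068·-57.374655) / -227.796752 = 27.077989
y = (-11.720·-57.374655 − -309.591490·3.176) / -227.796752 = -7.268293

x=27.078 y=-7.268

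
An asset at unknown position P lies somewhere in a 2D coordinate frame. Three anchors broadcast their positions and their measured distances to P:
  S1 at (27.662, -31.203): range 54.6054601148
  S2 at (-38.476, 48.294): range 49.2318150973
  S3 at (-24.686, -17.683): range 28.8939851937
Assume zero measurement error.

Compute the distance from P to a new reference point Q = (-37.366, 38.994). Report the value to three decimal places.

eq1: (x − 27.662)² + (y + 31.203)² = 54.6054601148²
eq2: (x + 38.476)² + (y − 48.294)² = 49.2318150973²
eq3: (x + 24.686)² + (y + 17.683)² = 28.8939851937²
eq3−eq2, eq3−eq1 (x²,y² cancel):
  -27.580·x + 131.954·y = 1301.716690
  104.696·x − 27.040·y = -1330.167526
det = -27.580·-27.040 − 131.954·104.696 = -13069.292784
x = (1301.716690·-27.040 − 131.954·-1330.167526) / -13069.292784 = -10.736809
y = (-27.580·-1330.167526 − 1301.716690·104.696) / -13069.292784 = 7.620803
|P − Q| = √((-10.736809 − -37.366)² + (7.620803 − 38.994)²) = 41.150835

41.151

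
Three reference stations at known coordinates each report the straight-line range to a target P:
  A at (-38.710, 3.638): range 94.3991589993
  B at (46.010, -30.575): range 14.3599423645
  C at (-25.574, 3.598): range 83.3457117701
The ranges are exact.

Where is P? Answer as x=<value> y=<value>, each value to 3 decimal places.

eq1: (x + 38.710)² + (y − 3.638)² = 94.3991589993²
eq2: (x − 46.010)² + (y + 30.575)² = 14.3599423645²
eq3: (x + 25.574)² + (y − 3.598)² = 83.3457117701²
eq3−eq1, eq3−eq2 (x²,y² cancel):
  -26.272·x + 0.080·y = -1119.969485
  143.168·x − 68.346·y = 9125.075371
det = -26.272·-68.346 − 0.080·143.168 = 1784.132672
x = (-1119.969485·-68.346 − 0.080·9125.075371) / 1784.132672 = 42.494277
y = (-26.272·9125.075371 − -1119.969485·143.168) / 1784.132672 = -44.497918

x=42.494 y=-44.498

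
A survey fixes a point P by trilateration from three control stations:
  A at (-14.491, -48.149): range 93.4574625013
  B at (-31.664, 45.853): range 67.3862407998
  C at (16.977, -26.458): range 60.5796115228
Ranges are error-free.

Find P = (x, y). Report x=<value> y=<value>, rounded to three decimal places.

x=34.202 y=31.621

eq1: (x + 14.491)² + (y + 48.149)² = 93.4574625013²
eq2: (x + 31.664)² + (y − 45.853)² = 67.3862407998²
eq3: (x − 16.977)² + (y + 26.458)² = 60.5796115228²
eq1−eq2, eq1−eq3 (x²,y² cancel):
  -34.346·x + 188.004·y = 4770.183071
  62.936·x + 43.382·y = 3524.336976
det = -34.346·43.382 − 188.004·62.936 = -13322.217916
x = (4770.183071·43.382 − 188.004·3524.336976) / -13322.217916 = 34.202215
y = (-34.346·3524.336976 − 4770.183071·62.936) / -13322.217916 = 31.621095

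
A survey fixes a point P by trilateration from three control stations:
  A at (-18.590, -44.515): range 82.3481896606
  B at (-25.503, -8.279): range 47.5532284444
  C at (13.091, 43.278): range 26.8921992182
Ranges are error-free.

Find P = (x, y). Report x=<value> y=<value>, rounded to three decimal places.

x=-13.207 y=37.657

eq1: (x + 18.590)² + (y + 44.515)² = 82.3481896606²
eq2: (x + 25.503)² + (y + 8.279)² = 47.5532284444²
eq3: (x − 13.091)² + (y − 43.278)² = 26.8921992182²
eq2−eq1, eq2−eq3 (x²,y² cancel):
  13.826·x − 72.472·y = -2911.686330
  77.188·x + 103.114·y = 2863.533872
det = 13.826·103.114 − -72.472·77.188 = 7019.622900
x = (-2911.686330·103.114 − -72.472·2863.533872) / 7019.622900 = -13.207205
y = (13.826·2863.533872 − -2911.686330·77.188) / 7019.622900 = 37.657075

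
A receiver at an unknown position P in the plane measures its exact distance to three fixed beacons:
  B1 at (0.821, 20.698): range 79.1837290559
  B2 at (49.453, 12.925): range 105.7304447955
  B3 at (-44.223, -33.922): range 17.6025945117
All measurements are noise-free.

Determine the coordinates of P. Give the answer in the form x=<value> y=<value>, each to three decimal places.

x=-35.922 y=-49.445

eq1: (x − 0.821)² + (y − 20.698)² = 79.1837290559²
eq2: (x − 49.453)² + (y − 12.925)² = 105.7304447955²
eq3: (x + 44.223)² + (y + 33.922)² = 17.6025945117²
eq1−eq2, eq1−eq3 (x²,y² cancel):
  97.264·x − 15.546·y = -2725.290420
  -90.088·x − 109.240·y = 8637.506182
det = 97.264·-109.240 − -15.546·-90.088 = -12025.627408
x = (-2725.290420·-109.240 − -15.546·8637.506182) / -12025.627408 = -35.922400
y = (97.264·8637.506182 − -2725.290420·-90.088) / -12025.627408 = -49.444608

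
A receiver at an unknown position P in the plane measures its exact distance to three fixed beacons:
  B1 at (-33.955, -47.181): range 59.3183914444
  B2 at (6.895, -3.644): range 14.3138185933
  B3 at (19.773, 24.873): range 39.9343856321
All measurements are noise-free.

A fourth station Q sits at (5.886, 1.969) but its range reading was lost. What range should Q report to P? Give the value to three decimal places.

eq1: (x + 33.955)² + (y + 47.181)² = 59.3183914444²
eq2: (x − 6.895)² + (y + 3.644)² = 14.3138185933²
eq3: (x − 19.773)² + (y − 24.873)² = 39.9343856321²
eq1−eq2, eq1−eq3 (x²,y² cancel):
  81.700·x + 87.074·y = -4.382864
  107.456·x + 144.108·y = -445.434720
det = 81.700·144.108 − 87.074·107.456 = 2416.999856
x = (-4.382864·144.108 − 87.074·-445.434720) / 2416.999856 = 15.785759
y = (81.700·-445.434720 − -4.382864·107.456) / 2416.999856 = -14.861834
|P − Q| = √((15.785759 − 5.886)² + (-14.861834 − 1.969)²) = 19.526449

19.526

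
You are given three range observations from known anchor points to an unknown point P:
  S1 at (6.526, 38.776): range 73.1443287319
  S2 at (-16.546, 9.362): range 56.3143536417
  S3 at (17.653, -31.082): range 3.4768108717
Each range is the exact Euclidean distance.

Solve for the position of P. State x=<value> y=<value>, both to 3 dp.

x=20.545 y=-33.012

eq1: (x − 6.526)² + (y − 38.776)² = 73.1443287319²
eq2: (x + 16.546)² + (y − 9.362)² = 56.3143536417²
eq3: (x − 17.653)² + (y + 31.082)² = 3.4768108717²
eq2−eq1, eq2−eq3 (x²,y² cancel):
  46.144·x + 58.828·y = -994.036708
  68.398·x − 80.888·y = 4075.520185
det = 46.144·-80.888 − 58.828·68.398 = -7756.213416
x = (-994.036708·-80.888 − 58.828·4075.520185) / -7756.213416 = 20.544698
y = (46.144·4075.520185 − -994.036708·68.398) / -7756.213416 = -33.012362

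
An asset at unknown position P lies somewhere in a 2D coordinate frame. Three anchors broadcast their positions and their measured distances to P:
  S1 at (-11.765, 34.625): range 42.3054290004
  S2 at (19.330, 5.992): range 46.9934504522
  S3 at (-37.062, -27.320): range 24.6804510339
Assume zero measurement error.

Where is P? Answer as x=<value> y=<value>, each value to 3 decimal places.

x=-26.338 y=-5.091

eq1: (x + 11.765)² + (y − 34.625)² = 42.3054290004²
eq2: (x − 19.330)² + (y − 5.992)² = 46.9934504522²
eq3: (x + 37.062)² + (y + 27.320)² = 24.6804510339²
eq2−eq3, eq2−eq1 (x²,y² cancel):
  -112.784·x − 66.624·y = 3309.681002
  -62.190·x + 57.266·y = 1346.387948
det = -112.784·57.266 − -66.624·-62.190 = -10602.035104
x = (3309.681002·57.266 − -66.624·1346.387948) / -10602.035104 = -26.337768
y = (-112.784·1346.387948 − 3309.681002·-62.190) / -10602.035104 = -5.091291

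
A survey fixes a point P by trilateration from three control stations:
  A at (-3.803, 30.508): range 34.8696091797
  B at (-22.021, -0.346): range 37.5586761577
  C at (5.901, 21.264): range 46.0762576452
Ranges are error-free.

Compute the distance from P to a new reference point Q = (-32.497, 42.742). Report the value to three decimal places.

eq1: (x + 3.803)² + (y − 30.508)² = 34.8696091797²
eq2: (x + 22.021)² + (y + 0.346)² = 37.5586761577²
eq3: (x − 5.901)² + (y − 21.264)² = 46.0762576452²
eq3−eq2, eq3−eq1 (x²,y² cancel):
  -55.844·x − 43.220·y = 710.432024
  -19.408·x + 18.488·y = 1365.353250
det = -55.844·18.488 − -43.220·-19.408 = -1871.257632
x = (710.432024·18.488 − -43.220·1365.353250) / -1871.257632 = -38.554304
y = (-55.844·1365.353250 − 710.432024·-19.408) / -1871.257632 = 33.377939
|P − Q| = √((-38.554304 − -32.497)² + (33.377939 − 42.742)²) = 11.152425

11.152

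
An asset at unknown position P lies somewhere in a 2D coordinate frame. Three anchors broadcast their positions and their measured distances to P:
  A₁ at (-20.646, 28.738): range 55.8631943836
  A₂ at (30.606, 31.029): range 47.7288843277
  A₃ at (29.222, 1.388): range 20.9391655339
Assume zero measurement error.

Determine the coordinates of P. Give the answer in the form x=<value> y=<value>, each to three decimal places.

x=15.168 y=-14.134

eq1: (x + 20.646)² + (y − 28.738)² = 55.8631943836²
eq2: (x − 30.606)² + (y − 31.029)² = 47.7288843277²
eq3: (x − 29.222)² + (y − 1.388)² = 20.9391655339²
eq3−eq2, eq3−eq1 (x²,y² cancel):
  2.768·x + 59.282·y = -795.923497
  -99.736·x + 54.700·y = -2285.969701
det = 2.768·54.700 − 59.282·-99.736 = 6063.959152
x = (-795.923497·54.700 − 59.282·-2285.969701) / 6063.959152 = 15.168282
y = (2.768·-2285.969701 − -795.923497·-99.736) / 6063.959152 = -14.134295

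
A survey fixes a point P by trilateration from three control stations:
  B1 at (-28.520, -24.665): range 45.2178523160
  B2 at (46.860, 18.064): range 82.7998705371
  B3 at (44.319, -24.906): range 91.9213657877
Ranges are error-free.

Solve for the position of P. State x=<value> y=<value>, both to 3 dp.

x=-35.919 y=19.943

eq1: (x + 28.520)² + (y + 24.665)² = 45.2178523160²
eq2: (x − 46.860)² + (y − 18.064)² = 82.7998705371²
eq3: (x − 44.319)² + (y + 24.906)² = 91.9213657877²
eq3−eq1, eq3−eq2 (x²,y² cancel):
  -145.678·x + 0.482·y = 5242.153348
  5.082·x + 85.940·y = 1531.404026
det = -145.678·85.940 − 0.482·5.082 = -12522.016844
x = (5242.153348·85.940 − 0.482·1531.404026) / -12522.016844 = -35.918537
y = (-145.678·1531.404026 − 5242.153348·5.082) / -12522.016844 = 19.943473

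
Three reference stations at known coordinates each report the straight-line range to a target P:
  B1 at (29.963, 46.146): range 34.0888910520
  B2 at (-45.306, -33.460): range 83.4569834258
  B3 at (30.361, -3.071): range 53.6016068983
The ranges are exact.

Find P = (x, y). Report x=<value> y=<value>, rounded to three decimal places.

eq1: (x − 29.963)² + (y − 46.146)² = 34.0888910520²
eq2: (x + 45.306)² + (y + 33.460)² = 83.4569834258²
eq3: (x − 30.361)² + (y + 3.071)² = 53.6016068983²
eq3−eq1, eq3−eq2 (x²,y² cancel):
  -0.796·x + 98.434·y = 3807.093092
  -151.334·x − 60.778·y = -1850.951946
det = -0.796·-60.778 − 98.434·-151.334 = 14944.790244
x = (3807.093092·-60.778 − 98.434·-1850.951946) / 14944.790244 = -3.291508
y = (-0.796·-1850.951946 − 3807.093092·-151.334) / 14944.790244 = 38.649989

x=-3.292 y=38.650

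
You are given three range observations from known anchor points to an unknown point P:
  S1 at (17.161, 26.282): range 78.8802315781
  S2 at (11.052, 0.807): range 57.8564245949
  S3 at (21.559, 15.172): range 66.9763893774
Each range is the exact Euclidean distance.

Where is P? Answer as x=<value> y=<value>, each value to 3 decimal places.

eq1: (x − 17.161)² + (y − 26.282)² = 78.8802315781²
eq2: (x − 11.052)² + (y − 0.807)² = 57.8564245949²
eq3: (x − 21.559)² + (y − 15.172)² = 66.9763893774²
eq2−eq3, eq2−eq1 (x²,y² cancel):
  21.014·x + 28.730·y = -566.288755
  12.218·x + 50.950·y = -2012.279575
det = 21.014·50.950 − 28.730·12.218 = 719.640160
x = (-566.288755·50.950 − 28.730·-2012.279575) / 719.640160 = 40.242863
y = (21.014·-2012.279575 − -566.288755·12.218) / 719.640160 = -49.145572

x=40.243 y=-49.146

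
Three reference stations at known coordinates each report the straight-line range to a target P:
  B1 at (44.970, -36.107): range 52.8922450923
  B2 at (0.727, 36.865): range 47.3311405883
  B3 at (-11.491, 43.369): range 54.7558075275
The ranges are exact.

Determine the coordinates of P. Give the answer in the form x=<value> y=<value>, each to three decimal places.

x=-1.268 y=-10.424

eq1: (x − 44.970)² + (y + 36.107)² = 52.8922450923²
eq2: (x − 0.727)² + (y − 36.865)² = 47.3311405883²
eq3: (x + 11.491)² + (y − 43.369)² = 54.7558075275²
eq3−eq2, eq3−eq1 (x²,y² cancel):
  24.436·x − 13.008·y = 104.605101
  112.922·x − 158.952·y = 1513.711974
det = 24.436·-158.952 − -13.008·112.922 = -2415.261696
x = (104.605101·-158.952 − -13.008·1513.711974) / -2415.261696 = -1.268258
y = (24.436·1513.711974 − 104.605101·112.922) / -2415.261696 = -10.424067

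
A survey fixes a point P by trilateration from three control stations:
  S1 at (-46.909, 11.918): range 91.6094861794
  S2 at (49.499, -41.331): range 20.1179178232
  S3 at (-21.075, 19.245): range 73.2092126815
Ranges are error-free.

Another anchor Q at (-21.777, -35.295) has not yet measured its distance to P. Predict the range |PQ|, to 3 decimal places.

59.009

eq1: (x + 46.909)² + (y − 11.918)² = 91.6094861794²
eq2: (x − 49.499)² + (y + 41.331)² = 20.1179178232²
eq3: (x + 21.075)² + (y − 19.245)² = 73.2092126815²
eq1−eq2, eq1−eq3 (x²,y² cancel):
  192.816·x − 106.498·y = 9803.476898
  51.668·x + 14.654·y = 1504.741782
det = 192.816·14.654 − -106.498·51.668 = 8328.064328
x = (9803.476898·14.654 − -106.498·1504.741782) / 8328.064328 = 36.492530
y = (192.816·1504.741782 − 9803.476898·51.668) / 8328.064328 = -25.982959
|P − Q| = √((36.492530 − -21.777)² + (-25.982959 − -35.295)²) = 59.008917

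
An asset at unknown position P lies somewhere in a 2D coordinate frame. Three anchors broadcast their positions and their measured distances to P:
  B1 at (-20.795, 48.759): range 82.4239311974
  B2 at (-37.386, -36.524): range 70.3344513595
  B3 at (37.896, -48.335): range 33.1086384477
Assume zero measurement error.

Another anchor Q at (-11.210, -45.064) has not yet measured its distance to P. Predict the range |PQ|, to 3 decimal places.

50.272

eq1: (x + 20.795)² + (y − 48.759)² = 82.4239311974²
eq2: (x + 37.386)² + (y + 36.524)² = 70.3344513595²
eq3: (x − 37.896)² + (y + 48.335)² = 33.1086384477²
eq1−eq2, eq1−eq3 (x²,y² cancel):
  -33.182·x − 170.566·y = 1768.612852
  117.382·x − 194.188·y = 6660.029429
det = -33.182·-194.188 − -170.566·117.382 = 26464.924428
x = (1768.612852·-194.188 − -170.566·6660.029429) / 26464.924428 = 29.946475
y = (-33.182·6660.029429 − 1768.612852·117.382) / 26464.924428 = -16.194885
|P − Q| = √((29.946475 − -11.210)² + (-16.194885 − -45.064)²) = 50.272072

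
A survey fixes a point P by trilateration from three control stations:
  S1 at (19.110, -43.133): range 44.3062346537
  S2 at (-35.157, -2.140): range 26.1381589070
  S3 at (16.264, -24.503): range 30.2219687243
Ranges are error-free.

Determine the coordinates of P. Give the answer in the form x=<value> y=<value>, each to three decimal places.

x=-10.199 y=-9.906

eq1: (x − 19.110)² + (y + 43.133)² = 44.3062346537²
eq2: (x + 35.157)² + (y + 2.140)² = 26.1381589070²
eq3: (x − 16.264)² + (y + 24.503)² = 30.2219687243²
eq1−eq2, eq1−eq3 (x²,y² cancel):
  -108.534·x + 81.986·y = 294.785538
  -5.692·x + 37.260·y = -311.058048
det = -108.534·37.260 − 81.986·-5.692 = -3577.312528
x = (294.785538·37.260 − 81.986·-311.058048) / -3577.312528 = -10.199309
y = (-108.534·-311.058048 − 294.785538·-5.692) / -3577.312528 = -9.906401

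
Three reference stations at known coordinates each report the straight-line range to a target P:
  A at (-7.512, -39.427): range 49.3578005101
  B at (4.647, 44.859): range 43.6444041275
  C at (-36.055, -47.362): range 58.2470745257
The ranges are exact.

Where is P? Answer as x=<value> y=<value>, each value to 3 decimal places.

x=-19.445 y=8.467

eq1: (x + 7.512)² + (y + 39.427)² = 49.3578005101²
eq2: (x − 4.647)² + (y − 44.859)² = 43.6444041275²
eq3: (x + 36.055)² + (y + 47.362)² = 58.2470745257²
eq1−eq3, eq1−eq2 (x²,y² cancel):
  -57.086·x − 15.870·y = 975.674376
  24.318·x + 168.572·y = 954.364477
det = -57.086·168.572 − -15.870·24.318 = -9237.174532
x = (975.674376·168.572 − -15.870·954.364477) / -9237.174532 = -19.445031
y = (-57.086·954.364477 − 975.674376·24.318) / -9237.174532 = 8.466582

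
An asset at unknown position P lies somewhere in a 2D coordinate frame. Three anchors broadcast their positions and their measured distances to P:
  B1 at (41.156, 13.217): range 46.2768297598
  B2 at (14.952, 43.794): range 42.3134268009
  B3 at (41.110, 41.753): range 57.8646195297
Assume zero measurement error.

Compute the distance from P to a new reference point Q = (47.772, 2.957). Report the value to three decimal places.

52.472

eq1: (x − 41.156)² + (y − 13.217)² = 46.2768297598²
eq2: (x − 14.952)² + (y − 43.794)² = 42.3134268009²
eq3: (x − 41.110)² + (y − 41.753)² = 57.8646195297²
eq3−eq1, eq3−eq2 (x²,y² cancel):
  0.092·x − 57.072·y = -358.070463
  -52.316·x + 4.082·y = 266.019737
det = 0.092·4.082 − -57.072·-52.316 = -2985.403208
x = (-358.070463·4.082 − -57.072·266.019737) / -2985.403208 = -4.595907
y = (0.092·266.019737 − -358.070463·-52.316) / -2985.403208 = 6.266604
|P − Q| = √((-4.595907 − 47.772)² + (6.266604 − 2.957)²) = 52.472385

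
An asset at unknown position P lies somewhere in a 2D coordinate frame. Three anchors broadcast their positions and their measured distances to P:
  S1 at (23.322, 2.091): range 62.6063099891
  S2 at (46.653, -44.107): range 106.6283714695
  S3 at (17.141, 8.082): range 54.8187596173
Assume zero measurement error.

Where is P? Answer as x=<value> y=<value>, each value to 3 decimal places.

x=-35.273 y=24.141

eq1: (x − 23.322)² + (y − 2.091)² = 62.6063099891²
eq2: (x − 46.653)² + (y + 44.107)² = 106.6283714695²
eq3: (x − 17.141)² + (y − 8.082)² = 54.8187596173²
eq1−eq2, eq1−eq3 (x²,y² cancel):
  46.662·x − 92.396·y = -3876.417659
  -12.362·x + 11.982·y = 725.298284
det = 46.662·11.982 − -92.396·-12.362 = -583.095268
x = (-3876.417659·11.982 − -92.396·725.298284) / -583.095268 = -35.272836
y = (46.662·725.298284 − -3876.417659·-12.362) / -583.095268 = 24.140835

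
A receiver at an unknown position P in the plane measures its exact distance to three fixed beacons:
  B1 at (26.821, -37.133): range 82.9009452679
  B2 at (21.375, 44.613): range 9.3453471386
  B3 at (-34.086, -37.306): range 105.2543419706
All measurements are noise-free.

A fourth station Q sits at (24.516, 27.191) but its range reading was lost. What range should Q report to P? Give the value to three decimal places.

eq1: (x − 26.821)² + (y + 37.133)² = 82.9009452679²
eq2: (x − 21.375)² + (y − 44.613)² = 9.3453471386²
eq3: (x + 34.086)² + (y + 37.306)² = 105.2543419706²
eq1−eq2, eq1−eq3 (x²,y² cancel):
  -10.892·x + 163.492·y = 7134.215877
  -121.814·x − 0.346·y = -3750.542475
det = -10.892·-0.346 − 163.492·-121.814 = 19919.383120
x = (7134.215877·-0.346 − 163.492·-3750.542475) / 19919.383120 = 30.659346
y = (-10.892·-3750.542475 − 7134.215877·-121.814) / 19919.383120 = 45.679039
|P − Q| = √((30.659346 − 24.516)² + (45.679039 − 27.191)²) = 19.481999

19.482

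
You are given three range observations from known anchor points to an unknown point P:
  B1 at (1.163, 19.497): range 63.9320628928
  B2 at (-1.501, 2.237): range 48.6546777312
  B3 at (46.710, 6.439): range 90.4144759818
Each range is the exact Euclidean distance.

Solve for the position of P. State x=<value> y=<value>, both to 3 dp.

eq1: (x − 1.163)² + (y − 19.497)² = 63.9320628928²
eq2: (x + 1.501)² + (y − 2.237)² = 48.6546777312²
eq3: (x − 46.710)² + (y − 6.439)² = 90.4144759818²
eq2−eq3, eq2−eq1 (x²,y² cancel):
  96.422·x + 8.404·y = -3591.472151
  5.328·x + 34.520·y = -1345.802593
det = 96.422·34.520 − 8.404·5.328 = 3283.710928
x = (-3591.472151·34.520 − 8.404·-1345.802593) / 3283.710928 = -34.311027
y = (96.422·-1345.802593 − -3591.472151·5.328) / 3283.710928 = -33.690424

x=-34.311 y=-33.690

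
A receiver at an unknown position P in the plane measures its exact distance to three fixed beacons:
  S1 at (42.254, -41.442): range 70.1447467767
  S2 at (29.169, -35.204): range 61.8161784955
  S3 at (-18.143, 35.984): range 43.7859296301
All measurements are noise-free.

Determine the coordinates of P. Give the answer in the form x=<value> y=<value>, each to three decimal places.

x=24.591 y=26.442

eq1: (x − 42.254)² + (y + 41.442)² = 70.1447467767²
eq2: (x − 29.169)² + (y + 35.204)² = 61.8161784955²
eq3: (x + 18.143)² + (y − 35.984)² = 43.7859296301²
eq3−eq1, eq3−eq2 (x²,y² cancel):
  120.794·x − 154.852·y = -1124.254692
  94.624·x − 142.376·y = -1437.896818
det = 120.794·-142.376 − -154.852·94.624 = -2545.450896
x = (-1124.254692·-142.376 − -154.852·-1437.896818) / -2545.450896 = 24.590658
y = (120.794·-1437.896818 − -1124.254692·94.624) / -2545.450896 = 26.442401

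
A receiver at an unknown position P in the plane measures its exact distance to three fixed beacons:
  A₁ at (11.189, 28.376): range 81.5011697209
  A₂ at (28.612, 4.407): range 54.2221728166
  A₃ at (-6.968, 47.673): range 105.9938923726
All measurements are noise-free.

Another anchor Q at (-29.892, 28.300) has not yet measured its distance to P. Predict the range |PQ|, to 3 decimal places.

101.652

eq1: (x − 11.189)² + (y − 28.376)² = 81.5011697209²
eq2: (x − 28.612)² + (y − 4.407)² = 54.2221728166²
eq3: (x + 6.968)² + (y − 47.673)² = 105.9938923726²
eq3−eq1, eq3−eq2 (x²,y² cancel):
  36.314·x − 38.594·y = 3201.387698
  71.160·x − 86.532·y = 6811.461435
det = 36.314·-86.532 − -38.594·71.160 = -395.974008
x = (3201.387698·-86.532 − -38.594·6811.461435) / -395.974008 = 35.711783
y = (36.314·6811.461435 − 3201.387698·71.160) / -395.974008 = -49.348345
|P − Q| = √((35.711783 − -29.892)² + (-49.348345 − 28.300)²) = 101.651964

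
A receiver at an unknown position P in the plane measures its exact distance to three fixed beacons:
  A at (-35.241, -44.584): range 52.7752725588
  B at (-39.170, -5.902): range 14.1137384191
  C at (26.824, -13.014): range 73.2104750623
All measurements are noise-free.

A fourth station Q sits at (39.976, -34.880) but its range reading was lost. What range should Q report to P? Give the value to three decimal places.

93.586

eq1: (x + 35.241)² + (y + 44.584)² = 52.7752725588²
eq2: (x + 39.170)² + (y + 5.902)² = 14.1137384191²
eq3: (x − 26.824)² + (y + 13.014)² = 73.2104750623²
eq2−eq3, eq2−eq1 (x²,y² cancel):
  131.988·x − 14.224·y = -5840.807379
  7.858·x − 77.364·y = -925.493148
det = 131.988·-77.364 − -14.224·7.858 = -10099.347440
x = (-5840.807379·-77.364 − -14.224·-925.493148) / -10099.347440 = -43.438847
y = (131.988·-925.493148 − -5840.807379·7.858) / -10099.347440 = 7.550678
|P − Q| = √((-43.438847 − 39.976)² + (7.550678 − -34.880)²) = 93.586319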